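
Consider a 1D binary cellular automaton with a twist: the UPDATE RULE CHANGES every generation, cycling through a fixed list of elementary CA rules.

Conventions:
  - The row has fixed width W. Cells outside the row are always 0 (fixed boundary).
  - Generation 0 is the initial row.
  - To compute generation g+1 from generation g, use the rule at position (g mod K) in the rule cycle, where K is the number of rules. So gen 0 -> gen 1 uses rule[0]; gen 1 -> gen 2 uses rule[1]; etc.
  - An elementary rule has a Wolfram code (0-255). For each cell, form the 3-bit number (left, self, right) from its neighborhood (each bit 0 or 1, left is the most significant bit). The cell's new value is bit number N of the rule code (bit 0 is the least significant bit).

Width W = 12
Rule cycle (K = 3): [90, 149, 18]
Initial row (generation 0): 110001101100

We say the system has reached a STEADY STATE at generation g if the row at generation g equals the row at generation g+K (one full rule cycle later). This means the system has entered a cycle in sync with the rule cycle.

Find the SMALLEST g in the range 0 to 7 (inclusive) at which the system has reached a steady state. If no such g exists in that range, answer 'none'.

Answer: 6

Derivation:
Gen 0: 110001101100
Gen 1 (rule 90): 111011101110
Gen 2 (rule 149): 010001000101
Gen 3 (rule 18): 101010101000
Gen 4 (rule 90): 000000000100
Gen 5 (rule 149): 111111110111
Gen 6 (rule 18): 000000000000
Gen 7 (rule 90): 000000000000
Gen 8 (rule 149): 111111111111
Gen 9 (rule 18): 000000000000
Gen 10 (rule 90): 000000000000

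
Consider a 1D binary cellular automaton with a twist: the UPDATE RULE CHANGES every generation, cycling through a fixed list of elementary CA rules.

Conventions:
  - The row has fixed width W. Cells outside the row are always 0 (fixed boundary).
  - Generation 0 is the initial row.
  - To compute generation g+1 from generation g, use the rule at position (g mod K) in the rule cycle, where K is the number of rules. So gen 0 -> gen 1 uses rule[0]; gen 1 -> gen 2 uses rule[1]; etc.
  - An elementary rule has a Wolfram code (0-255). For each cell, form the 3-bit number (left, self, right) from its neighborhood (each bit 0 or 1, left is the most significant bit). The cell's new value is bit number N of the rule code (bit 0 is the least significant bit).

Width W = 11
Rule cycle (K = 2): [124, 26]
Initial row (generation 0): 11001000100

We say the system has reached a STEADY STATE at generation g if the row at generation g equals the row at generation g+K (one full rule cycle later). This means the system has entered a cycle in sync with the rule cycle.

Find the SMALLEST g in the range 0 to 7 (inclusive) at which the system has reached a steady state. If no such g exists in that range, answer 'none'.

Gen 0: 11001000100
Gen 1 (rule 124): 11101100110
Gen 2 (rule 26): 10001011101
Gen 3 (rule 124): 11001110111
Gen 4 (rule 26): 10111000100
Gen 5 (rule 124): 11101100110
Gen 6 (rule 26): 10001011101
Gen 7 (rule 124): 11001110111
Gen 8 (rule 26): 10111000100
Gen 9 (rule 124): 11101100110

Answer: none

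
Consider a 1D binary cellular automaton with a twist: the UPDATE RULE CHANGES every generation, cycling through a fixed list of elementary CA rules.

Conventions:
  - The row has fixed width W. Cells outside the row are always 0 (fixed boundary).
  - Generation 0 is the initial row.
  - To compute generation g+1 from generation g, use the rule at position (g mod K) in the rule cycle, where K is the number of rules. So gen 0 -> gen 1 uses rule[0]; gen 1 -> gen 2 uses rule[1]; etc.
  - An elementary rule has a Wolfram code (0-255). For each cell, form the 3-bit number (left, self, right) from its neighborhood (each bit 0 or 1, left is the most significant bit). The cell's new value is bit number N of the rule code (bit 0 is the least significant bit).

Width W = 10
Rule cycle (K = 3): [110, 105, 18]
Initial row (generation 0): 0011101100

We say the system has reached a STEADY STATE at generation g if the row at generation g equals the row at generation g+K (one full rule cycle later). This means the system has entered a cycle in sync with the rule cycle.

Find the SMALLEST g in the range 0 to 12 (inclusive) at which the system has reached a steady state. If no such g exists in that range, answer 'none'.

Answer: 9

Derivation:
Gen 0: 0011101100
Gen 1 (rule 110): 0110111100
Gen 2 (rule 105): 0111100101
Gen 3 (rule 18): 1000011000
Gen 4 (rule 110): 1000111000
Gen 5 (rule 105): 0010101011
Gen 6 (rule 18): 0100000000
Gen 7 (rule 110): 1100000000
Gen 8 (rule 105): 1101111111
Gen 9 (rule 18): 0000000000
Gen 10 (rule 110): 0000000000
Gen 11 (rule 105): 1111111111
Gen 12 (rule 18): 0000000000
Gen 13 (rule 110): 0000000000
Gen 14 (rule 105): 1111111111
Gen 15 (rule 18): 0000000000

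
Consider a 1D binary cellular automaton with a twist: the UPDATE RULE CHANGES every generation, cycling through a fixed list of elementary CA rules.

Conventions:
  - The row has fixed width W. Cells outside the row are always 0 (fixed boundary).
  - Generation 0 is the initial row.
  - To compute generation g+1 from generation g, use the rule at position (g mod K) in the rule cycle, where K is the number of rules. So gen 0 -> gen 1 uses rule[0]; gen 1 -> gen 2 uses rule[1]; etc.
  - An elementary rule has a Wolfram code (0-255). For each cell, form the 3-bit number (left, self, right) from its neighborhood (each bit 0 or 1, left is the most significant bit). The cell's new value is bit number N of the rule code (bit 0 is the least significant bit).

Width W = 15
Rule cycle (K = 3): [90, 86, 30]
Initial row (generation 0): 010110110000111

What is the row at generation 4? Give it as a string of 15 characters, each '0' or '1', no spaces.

Answer: 010111011101000

Derivation:
Gen 0: 010110110000111
Gen 1 (rule 90): 100110111001101
Gen 2 (rule 86): 111010001110101
Gen 3 (rule 30): 100011011000101
Gen 4 (rule 90): 010111011101000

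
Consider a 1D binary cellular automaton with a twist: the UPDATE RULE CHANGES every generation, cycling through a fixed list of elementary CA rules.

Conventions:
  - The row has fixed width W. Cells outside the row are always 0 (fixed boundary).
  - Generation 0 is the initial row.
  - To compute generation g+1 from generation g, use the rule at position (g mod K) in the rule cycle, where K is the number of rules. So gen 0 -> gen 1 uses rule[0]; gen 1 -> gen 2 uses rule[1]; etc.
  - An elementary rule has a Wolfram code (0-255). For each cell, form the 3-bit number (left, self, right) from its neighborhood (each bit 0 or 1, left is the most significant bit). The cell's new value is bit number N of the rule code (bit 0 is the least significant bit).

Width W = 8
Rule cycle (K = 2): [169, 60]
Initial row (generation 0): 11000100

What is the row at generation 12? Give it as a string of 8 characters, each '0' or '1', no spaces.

Gen 0: 11000100
Gen 1 (rule 169): 10010001
Gen 2 (rule 60): 11011001
Gen 3 (rule 169): 10110000
Gen 4 (rule 60): 11101000
Gen 5 (rule 169): 11010011
Gen 6 (rule 60): 10111010
Gen 7 (rule 169): 01110100
Gen 8 (rule 60): 01001110
Gen 9 (rule 169): 00001100
Gen 10 (rule 60): 00001010
Gen 11 (rule 169): 11100100
Gen 12 (rule 60): 10010110

Answer: 10010110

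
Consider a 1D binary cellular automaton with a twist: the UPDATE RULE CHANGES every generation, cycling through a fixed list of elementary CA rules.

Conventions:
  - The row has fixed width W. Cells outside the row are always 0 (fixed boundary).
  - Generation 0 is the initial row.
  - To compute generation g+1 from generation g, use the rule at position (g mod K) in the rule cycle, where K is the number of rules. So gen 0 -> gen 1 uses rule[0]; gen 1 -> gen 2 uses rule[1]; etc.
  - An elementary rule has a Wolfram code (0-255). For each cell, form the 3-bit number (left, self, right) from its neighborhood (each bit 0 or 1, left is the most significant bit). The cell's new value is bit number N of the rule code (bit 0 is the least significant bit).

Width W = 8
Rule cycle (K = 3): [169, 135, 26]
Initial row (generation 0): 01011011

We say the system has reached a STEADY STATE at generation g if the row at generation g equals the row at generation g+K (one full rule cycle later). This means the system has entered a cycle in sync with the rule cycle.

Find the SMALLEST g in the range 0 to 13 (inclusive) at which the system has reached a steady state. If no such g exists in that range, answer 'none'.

Gen 0: 01011011
Gen 1 (rule 169): 00110110
Gen 2 (rule 135): 11000000
Gen 3 (rule 26): 10100000
Gen 4 (rule 169): 01001111
Gen 5 (rule 135): 11010110
Gen 6 (rule 26): 10000101
Gen 7 (rule 169): 00110010
Gen 8 (rule 135): 11000110
Gen 9 (rule 26): 10101101
Gen 10 (rule 169): 01011010
Gen 11 (rule 135): 11000010
Gen 12 (rule 26): 10100101
Gen 13 (rule 169): 01000010
Gen 14 (rule 135): 11011110
Gen 15 (rule 26): 10010001
Gen 16 (rule 169): 00000100

Answer: none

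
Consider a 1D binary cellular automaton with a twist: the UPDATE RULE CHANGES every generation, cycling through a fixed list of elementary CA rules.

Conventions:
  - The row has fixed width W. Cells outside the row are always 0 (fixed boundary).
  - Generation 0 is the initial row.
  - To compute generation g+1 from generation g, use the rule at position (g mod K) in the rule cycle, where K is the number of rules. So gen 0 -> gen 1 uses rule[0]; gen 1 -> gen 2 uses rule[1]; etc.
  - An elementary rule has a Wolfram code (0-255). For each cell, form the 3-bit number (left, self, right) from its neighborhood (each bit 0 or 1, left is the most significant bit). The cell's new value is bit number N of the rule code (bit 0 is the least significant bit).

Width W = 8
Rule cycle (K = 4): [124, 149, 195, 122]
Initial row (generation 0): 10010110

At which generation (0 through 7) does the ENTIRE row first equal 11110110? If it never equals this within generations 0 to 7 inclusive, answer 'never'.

Answer: 3

Derivation:
Gen 0: 10010110
Gen 1 (rule 124): 11011111
Gen 2 (rule 149): 00001110
Gen 3 (rule 195): 11110110
Gen 4 (rule 122): 10011111
Gen 5 (rule 124): 11010001
Gen 6 (rule 149): 00011101
Gen 7 (rule 195): 11101100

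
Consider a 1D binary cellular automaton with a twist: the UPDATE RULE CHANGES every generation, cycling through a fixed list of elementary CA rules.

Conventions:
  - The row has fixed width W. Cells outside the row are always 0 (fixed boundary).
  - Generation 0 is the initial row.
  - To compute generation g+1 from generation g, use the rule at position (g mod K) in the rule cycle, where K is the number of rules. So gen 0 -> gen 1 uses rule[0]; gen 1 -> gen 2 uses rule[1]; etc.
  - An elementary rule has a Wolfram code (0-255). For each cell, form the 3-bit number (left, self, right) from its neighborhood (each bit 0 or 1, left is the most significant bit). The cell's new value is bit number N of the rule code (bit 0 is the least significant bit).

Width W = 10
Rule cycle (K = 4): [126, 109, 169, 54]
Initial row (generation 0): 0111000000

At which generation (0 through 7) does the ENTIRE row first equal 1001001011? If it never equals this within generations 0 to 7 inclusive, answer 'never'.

Gen 0: 0111000000
Gen 1 (rule 126): 1101100000
Gen 2 (rule 109): 1111101111
Gen 3 (rule 169): 1111011110
Gen 4 (rule 54): 0000100001
Gen 5 (rule 126): 0001110011
Gen 6 (rule 109): 1101010011
Gen 7 (rule 169): 1010100010

Answer: never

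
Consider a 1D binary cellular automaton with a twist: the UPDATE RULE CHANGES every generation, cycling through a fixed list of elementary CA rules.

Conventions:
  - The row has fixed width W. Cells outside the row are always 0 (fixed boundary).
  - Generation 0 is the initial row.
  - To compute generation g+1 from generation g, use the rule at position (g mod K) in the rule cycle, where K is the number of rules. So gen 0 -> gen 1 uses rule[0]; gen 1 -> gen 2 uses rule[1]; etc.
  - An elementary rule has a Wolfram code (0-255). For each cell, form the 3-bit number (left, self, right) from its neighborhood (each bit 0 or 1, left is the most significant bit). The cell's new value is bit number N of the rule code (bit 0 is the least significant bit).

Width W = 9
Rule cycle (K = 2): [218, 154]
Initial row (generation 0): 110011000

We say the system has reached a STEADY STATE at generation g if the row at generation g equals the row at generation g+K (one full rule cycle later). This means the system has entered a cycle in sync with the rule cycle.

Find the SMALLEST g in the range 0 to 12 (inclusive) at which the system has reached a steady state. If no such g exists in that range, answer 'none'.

Gen 0: 110011000
Gen 1 (rule 218): 111111100
Gen 2 (rule 154): 111111010
Gen 3 (rule 218): 111111001
Gen 4 (rule 154): 111110110
Gen 5 (rule 218): 111110111
Gen 6 (rule 154): 111100110
Gen 7 (rule 218): 111111111
Gen 8 (rule 154): 111111110
Gen 9 (rule 218): 111111111
Gen 10 (rule 154): 111111110
Gen 11 (rule 218): 111111111
Gen 12 (rule 154): 111111110
Gen 13 (rule 218): 111111111
Gen 14 (rule 154): 111111110

Answer: 7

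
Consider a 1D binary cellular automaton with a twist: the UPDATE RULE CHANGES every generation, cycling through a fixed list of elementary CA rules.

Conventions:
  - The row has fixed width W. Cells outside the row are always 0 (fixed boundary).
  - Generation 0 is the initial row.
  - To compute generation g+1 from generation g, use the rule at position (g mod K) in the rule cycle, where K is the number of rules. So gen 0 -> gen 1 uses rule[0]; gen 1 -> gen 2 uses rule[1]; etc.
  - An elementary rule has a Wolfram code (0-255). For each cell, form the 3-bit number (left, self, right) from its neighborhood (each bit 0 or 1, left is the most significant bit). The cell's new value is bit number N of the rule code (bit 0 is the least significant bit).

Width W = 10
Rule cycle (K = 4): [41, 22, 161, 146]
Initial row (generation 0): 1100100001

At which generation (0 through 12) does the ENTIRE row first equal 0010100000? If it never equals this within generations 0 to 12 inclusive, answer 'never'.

Gen 0: 1100100001
Gen 1 (rule 41): 1000001100
Gen 2 (rule 22): 1100010010
Gen 3 (rule 161): 0001000000
Gen 4 (rule 146): 0010100000
Gen 5 (rule 41): 1001001111
Gen 6 (rule 22): 1111110000
Gen 7 (rule 161): 0111100111
Gen 8 (rule 146): 1011011010
Gen 9 (rule 41): 0110110100
Gen 10 (rule 22): 1000000110
Gen 11 (rule 161): 0011110000
Gen 12 (rule 146): 0101101000

Answer: 4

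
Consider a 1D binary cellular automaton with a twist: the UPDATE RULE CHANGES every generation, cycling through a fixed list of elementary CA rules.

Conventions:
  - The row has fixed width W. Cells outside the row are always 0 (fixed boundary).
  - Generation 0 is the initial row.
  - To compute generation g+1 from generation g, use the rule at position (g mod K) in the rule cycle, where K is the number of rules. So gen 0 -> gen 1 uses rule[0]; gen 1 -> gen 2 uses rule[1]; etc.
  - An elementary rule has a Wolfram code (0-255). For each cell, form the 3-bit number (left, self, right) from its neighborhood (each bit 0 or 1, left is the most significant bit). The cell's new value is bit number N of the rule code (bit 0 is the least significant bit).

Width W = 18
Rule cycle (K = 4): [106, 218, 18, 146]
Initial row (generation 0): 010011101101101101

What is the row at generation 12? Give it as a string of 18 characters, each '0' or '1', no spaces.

Gen 0: 010011101101101101
Gen 1 (rule 106): 100110111111111110
Gen 2 (rule 218): 011110111111111111
Gen 3 (rule 18): 100000000000000000
Gen 4 (rule 146): 010000000000000000
Gen 5 (rule 106): 100000000000000000
Gen 6 (rule 218): 010000000000000000
Gen 7 (rule 18): 101000000000000000
Gen 8 (rule 146): 000100000000000000
Gen 9 (rule 106): 001000000000000000
Gen 10 (rule 218): 010100000000000000
Gen 11 (rule 18): 100010000000000000
Gen 12 (rule 146): 010101000000000000

Answer: 010101000000000000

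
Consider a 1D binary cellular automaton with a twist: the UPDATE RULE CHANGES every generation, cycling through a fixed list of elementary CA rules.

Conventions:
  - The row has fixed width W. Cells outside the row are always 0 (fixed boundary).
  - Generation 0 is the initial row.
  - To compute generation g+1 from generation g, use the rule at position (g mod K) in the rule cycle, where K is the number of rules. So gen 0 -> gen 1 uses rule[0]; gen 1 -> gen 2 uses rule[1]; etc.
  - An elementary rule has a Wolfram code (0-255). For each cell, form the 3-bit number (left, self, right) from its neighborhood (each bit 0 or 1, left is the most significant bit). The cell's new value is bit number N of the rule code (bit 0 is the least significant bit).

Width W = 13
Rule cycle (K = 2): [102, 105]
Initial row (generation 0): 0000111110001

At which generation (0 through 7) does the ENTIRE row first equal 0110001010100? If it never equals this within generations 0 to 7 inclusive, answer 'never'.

Answer: never

Derivation:
Gen 0: 0000111110001
Gen 1 (rule 102): 0001000010011
Gen 2 (rule 105): 1100011000011
Gen 3 (rule 102): 0100101000101
Gen 4 (rule 105): 0000010010010
Gen 5 (rule 102): 0000110110110
Gen 6 (rule 105): 1110111111110
Gen 7 (rule 102): 0011000000010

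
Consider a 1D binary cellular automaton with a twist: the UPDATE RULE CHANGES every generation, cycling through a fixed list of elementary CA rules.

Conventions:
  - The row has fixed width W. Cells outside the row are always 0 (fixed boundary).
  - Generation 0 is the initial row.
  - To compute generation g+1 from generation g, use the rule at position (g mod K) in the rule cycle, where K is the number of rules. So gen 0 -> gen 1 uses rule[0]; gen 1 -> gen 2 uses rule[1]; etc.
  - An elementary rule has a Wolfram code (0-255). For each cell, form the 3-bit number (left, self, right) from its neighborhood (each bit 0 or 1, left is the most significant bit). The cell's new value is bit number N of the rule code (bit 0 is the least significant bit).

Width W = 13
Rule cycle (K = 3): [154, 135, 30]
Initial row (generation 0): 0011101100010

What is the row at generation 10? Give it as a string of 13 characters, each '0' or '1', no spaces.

Gen 0: 0011101100010
Gen 1 (rule 154): 0111001010101
Gen 2 (rule 135): 1010011010101
Gen 3 (rule 30): 1011110010101
Gen 4 (rule 154): 0011101100000
Gen 5 (rule 135): 1101000001111
Gen 6 (rule 30): 1001100011000
Gen 7 (rule 154): 0111010110100
Gen 8 (rule 135): 1010010000101
Gen 9 (rule 30): 1011111001101
Gen 10 (rule 154): 0011110111000

Answer: 0011110111000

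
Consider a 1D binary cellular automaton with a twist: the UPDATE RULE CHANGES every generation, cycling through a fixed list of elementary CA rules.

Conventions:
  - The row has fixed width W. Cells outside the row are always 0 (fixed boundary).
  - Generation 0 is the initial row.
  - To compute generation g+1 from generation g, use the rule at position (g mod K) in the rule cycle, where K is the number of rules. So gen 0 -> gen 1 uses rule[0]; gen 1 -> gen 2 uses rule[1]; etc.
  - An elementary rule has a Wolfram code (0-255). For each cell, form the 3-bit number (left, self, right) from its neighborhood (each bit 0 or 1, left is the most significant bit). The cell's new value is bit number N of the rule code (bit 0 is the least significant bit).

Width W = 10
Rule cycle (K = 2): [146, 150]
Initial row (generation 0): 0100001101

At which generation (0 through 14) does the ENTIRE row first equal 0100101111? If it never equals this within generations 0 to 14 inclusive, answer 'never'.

Answer: never

Derivation:
Gen 0: 0100001101
Gen 1 (rule 146): 1010010000
Gen 2 (rule 150): 1011111000
Gen 3 (rule 146): 0001110100
Gen 4 (rule 150): 0010100110
Gen 5 (rule 146): 0100011001
Gen 6 (rule 150): 1110100111
Gen 7 (rule 146): 0100011010
Gen 8 (rule 150): 1110100011
Gen 9 (rule 146): 0100010100
Gen 10 (rule 150): 1110110110
Gen 11 (rule 146): 0100000001
Gen 12 (rule 150): 1110000011
Gen 13 (rule 146): 0101000100
Gen 14 (rule 150): 1101101110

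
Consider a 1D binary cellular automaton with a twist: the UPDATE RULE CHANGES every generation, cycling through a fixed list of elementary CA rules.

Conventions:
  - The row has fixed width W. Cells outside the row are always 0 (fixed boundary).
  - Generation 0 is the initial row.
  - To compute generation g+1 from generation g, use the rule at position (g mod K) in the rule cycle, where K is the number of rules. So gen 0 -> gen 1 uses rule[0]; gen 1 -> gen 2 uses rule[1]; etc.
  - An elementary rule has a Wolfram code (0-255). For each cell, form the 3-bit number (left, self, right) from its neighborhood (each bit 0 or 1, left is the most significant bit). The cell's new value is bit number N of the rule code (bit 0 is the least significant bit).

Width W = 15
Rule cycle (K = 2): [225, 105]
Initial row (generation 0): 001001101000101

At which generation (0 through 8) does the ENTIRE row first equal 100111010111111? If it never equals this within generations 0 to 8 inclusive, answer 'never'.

Answer: 3

Derivation:
Gen 0: 001001101000101
Gen 1 (rule 225): 100000110010010
Gen 2 (rule 105): 001110110000000
Gen 3 (rule 225): 100111010111111
Gen 4 (rule 105): 000101101100001
Gen 5 (rule 225): 110010110101100
Gen 6 (rule 105): 110001111011101
Gen 7 (rule 225): 010100111101110
Gen 8 (rule 105): 001000100111010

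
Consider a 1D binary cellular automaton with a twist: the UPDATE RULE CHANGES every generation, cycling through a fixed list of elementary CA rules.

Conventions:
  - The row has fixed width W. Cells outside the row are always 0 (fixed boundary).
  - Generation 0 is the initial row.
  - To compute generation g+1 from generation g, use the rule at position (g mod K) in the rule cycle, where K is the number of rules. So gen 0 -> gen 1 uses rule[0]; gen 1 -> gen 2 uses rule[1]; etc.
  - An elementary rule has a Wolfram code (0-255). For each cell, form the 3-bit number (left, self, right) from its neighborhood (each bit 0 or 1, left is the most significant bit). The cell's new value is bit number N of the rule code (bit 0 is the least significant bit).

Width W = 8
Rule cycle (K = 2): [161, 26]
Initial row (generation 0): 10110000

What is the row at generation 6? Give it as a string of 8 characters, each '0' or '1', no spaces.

Gen 0: 10110000
Gen 1 (rule 161): 01000111
Gen 2 (rule 26): 10101100
Gen 3 (rule 161): 01010001
Gen 4 (rule 26): 10001010
Gen 5 (rule 161): 00100100
Gen 6 (rule 26): 01011010

Answer: 01011010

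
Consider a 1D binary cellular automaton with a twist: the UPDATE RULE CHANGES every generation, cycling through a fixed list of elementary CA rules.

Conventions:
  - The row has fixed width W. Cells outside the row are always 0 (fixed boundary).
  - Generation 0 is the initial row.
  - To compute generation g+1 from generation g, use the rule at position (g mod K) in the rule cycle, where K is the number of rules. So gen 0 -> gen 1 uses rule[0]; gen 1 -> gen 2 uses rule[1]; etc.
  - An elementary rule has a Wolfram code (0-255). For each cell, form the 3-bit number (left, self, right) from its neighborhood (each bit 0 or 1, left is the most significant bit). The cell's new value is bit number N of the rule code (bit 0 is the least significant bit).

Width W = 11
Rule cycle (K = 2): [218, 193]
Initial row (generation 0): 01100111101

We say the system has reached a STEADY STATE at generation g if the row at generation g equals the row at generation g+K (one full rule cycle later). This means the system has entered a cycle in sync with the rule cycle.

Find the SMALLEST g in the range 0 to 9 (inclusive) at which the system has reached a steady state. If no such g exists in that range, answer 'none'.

Gen 0: 01100111101
Gen 1 (rule 218): 11111111100
Gen 2 (rule 193): 01111111101
Gen 3 (rule 218): 11111111100
Gen 4 (rule 193): 01111111101
Gen 5 (rule 218): 11111111100
Gen 6 (rule 193): 01111111101
Gen 7 (rule 218): 11111111100
Gen 8 (rule 193): 01111111101
Gen 9 (rule 218): 11111111100
Gen 10 (rule 193): 01111111101
Gen 11 (rule 218): 11111111100

Answer: 1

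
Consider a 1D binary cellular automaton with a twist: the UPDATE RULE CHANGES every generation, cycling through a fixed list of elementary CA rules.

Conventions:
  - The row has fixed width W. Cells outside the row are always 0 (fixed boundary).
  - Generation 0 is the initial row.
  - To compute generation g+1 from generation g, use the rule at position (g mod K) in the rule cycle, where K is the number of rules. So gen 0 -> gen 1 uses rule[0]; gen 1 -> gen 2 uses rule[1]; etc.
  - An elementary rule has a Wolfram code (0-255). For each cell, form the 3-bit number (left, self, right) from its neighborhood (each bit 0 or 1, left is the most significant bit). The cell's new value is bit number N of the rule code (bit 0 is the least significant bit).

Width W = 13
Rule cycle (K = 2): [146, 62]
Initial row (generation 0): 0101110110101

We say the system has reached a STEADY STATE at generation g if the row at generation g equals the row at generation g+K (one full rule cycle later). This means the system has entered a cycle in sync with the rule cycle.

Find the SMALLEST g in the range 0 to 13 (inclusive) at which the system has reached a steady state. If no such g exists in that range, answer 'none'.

Gen 0: 0101110110101
Gen 1 (rule 146): 1000100000000
Gen 2 (rule 62): 1101110000000
Gen 3 (rule 146): 0000101000000
Gen 4 (rule 62): 0001111100000
Gen 5 (rule 146): 0010111010000
Gen 6 (rule 62): 0111100111000
Gen 7 (rule 146): 1011011010100
Gen 8 (rule 62): 1110110111110
Gen 9 (rule 146): 0100000011101
Gen 10 (rule 62): 1110000110011
Gen 11 (rule 146): 0101001001100
Gen 12 (rule 62): 1111111111010
Gen 13 (rule 146): 0111111110001
Gen 14 (rule 62): 1100000001011
Gen 15 (rule 146): 0010000010000

Answer: none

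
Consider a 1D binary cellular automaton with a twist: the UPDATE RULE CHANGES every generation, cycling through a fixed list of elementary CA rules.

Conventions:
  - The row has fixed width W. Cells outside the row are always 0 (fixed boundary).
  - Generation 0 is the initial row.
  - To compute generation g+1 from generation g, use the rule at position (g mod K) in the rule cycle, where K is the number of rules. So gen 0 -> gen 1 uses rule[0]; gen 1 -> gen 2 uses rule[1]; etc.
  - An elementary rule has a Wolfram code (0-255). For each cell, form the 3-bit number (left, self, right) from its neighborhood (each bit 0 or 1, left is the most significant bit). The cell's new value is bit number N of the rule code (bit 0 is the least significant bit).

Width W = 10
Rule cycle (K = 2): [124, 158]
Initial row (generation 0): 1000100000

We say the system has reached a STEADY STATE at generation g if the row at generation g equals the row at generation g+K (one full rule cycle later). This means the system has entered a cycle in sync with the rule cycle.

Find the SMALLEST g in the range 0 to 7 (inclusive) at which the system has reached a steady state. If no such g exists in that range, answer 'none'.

Answer: 7

Derivation:
Gen 0: 1000100000
Gen 1 (rule 124): 1100110000
Gen 2 (rule 158): 1011101000
Gen 3 (rule 124): 1110111100
Gen 4 (rule 158): 1100111010
Gen 5 (rule 124): 1110101111
Gen 6 (rule 158): 1100101110
Gen 7 (rule 124): 1110111011
Gen 8 (rule 158): 1100110010
Gen 9 (rule 124): 1110111011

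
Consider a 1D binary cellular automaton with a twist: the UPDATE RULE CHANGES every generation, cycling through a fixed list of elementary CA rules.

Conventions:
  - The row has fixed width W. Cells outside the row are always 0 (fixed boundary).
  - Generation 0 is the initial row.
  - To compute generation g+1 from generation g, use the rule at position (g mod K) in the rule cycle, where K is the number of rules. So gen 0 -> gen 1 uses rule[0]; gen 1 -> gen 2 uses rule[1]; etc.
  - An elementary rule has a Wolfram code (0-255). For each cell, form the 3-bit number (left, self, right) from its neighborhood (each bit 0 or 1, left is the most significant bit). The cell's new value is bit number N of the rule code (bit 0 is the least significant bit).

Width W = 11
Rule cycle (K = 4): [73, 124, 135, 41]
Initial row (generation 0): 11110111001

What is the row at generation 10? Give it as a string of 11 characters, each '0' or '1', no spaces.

Answer: 00011001111

Derivation:
Gen 0: 11110111001
Gen 1 (rule 73): 10010101000
Gen 2 (rule 124): 11011111100
Gen 3 (rule 135): 00001111001
Gen 4 (rule 41): 11101000000
Gen 5 (rule 73): 10100011111
Gen 6 (rule 124): 11110010001
Gen 7 (rule 135): 01100110111
Gen 8 (rule 41): 01000101100
Gen 9 (rule 73): 00010001101
Gen 10 (rule 124): 00011001111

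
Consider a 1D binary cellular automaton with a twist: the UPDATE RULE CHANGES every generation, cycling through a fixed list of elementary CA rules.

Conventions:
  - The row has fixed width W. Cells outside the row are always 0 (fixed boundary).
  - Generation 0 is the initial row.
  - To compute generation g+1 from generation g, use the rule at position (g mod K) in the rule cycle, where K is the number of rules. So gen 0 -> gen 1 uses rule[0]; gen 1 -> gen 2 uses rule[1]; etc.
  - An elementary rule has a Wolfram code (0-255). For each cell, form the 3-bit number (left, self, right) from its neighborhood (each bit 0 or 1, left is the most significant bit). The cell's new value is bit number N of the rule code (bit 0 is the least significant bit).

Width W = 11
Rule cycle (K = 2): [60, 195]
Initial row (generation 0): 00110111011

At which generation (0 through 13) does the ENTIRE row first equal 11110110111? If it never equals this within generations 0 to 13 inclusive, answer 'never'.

Gen 0: 00110111011
Gen 1 (rule 60): 00101100110
Gen 2 (rule 195): 11000101010
Gen 3 (rule 60): 10100111111
Gen 4 (rule 195): 00001011111
Gen 5 (rule 60): 00001110000
Gen 6 (rule 195): 11110110111
Gen 7 (rule 60): 10001101100
Gen 8 (rule 195): 00110100101
Gen 9 (rule 60): 00101110111
Gen 10 (rule 195): 11000110011
Gen 11 (rule 60): 10100101010
Gen 12 (rule 195): 00001000000
Gen 13 (rule 60): 00001100000

Answer: 6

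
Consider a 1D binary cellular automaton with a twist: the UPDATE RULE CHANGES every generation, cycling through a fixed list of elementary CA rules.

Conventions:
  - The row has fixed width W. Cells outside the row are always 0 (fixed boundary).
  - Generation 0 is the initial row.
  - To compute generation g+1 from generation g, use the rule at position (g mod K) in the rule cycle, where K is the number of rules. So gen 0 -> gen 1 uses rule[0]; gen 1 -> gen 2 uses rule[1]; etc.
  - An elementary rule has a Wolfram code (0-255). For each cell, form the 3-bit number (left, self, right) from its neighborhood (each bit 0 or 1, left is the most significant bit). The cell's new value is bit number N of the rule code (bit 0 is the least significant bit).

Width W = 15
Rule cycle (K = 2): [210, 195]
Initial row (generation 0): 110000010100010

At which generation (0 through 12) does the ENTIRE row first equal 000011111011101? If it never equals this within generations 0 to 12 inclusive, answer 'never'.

Answer: never

Derivation:
Gen 0: 110000010100010
Gen 1 (rule 210): 011000100010101
Gen 2 (rule 195): 101011001100000
Gen 3 (rule 210): 000001110110000
Gen 4 (rule 195): 111110110010111
Gen 5 (rule 210): 011110011100011
Gen 6 (rule 195): 101110101101101
Gen 7 (rule 210): 000110000100100
Gen 8 (rule 195): 111010111001001
Gen 9 (rule 210): 011000011110110
Gen 10 (rule 195): 101011101110010
Gen 11 (rule 210): 000001100111101
Gen 12 (rule 195): 111110101011100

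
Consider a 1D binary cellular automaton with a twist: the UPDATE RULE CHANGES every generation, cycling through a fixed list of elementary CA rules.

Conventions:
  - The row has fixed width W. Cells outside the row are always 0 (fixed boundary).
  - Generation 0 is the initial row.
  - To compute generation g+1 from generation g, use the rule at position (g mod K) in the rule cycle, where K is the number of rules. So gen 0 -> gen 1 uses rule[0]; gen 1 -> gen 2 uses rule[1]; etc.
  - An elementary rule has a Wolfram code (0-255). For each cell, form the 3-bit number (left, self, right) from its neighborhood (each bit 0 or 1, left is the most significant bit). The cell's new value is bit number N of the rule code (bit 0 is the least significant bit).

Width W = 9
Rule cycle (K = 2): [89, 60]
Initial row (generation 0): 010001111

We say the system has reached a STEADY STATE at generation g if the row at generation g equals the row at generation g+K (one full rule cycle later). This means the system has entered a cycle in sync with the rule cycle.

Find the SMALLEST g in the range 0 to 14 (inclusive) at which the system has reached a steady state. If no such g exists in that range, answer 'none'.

Answer: none

Derivation:
Gen 0: 010001111
Gen 1 (rule 89): 001101001
Gen 2 (rule 60): 001011101
Gen 3 (rule 89): 100010100
Gen 4 (rule 60): 110011110
Gen 5 (rule 89): 111010011
Gen 6 (rule 60): 100111010
Gen 7 (rule 89): 010101001
Gen 8 (rule 60): 011111101
Gen 9 (rule 89): 010000100
Gen 10 (rule 60): 011000110
Gen 11 (rule 89): 011110111
Gen 12 (rule 60): 010001100
Gen 13 (rule 89): 001101111
Gen 14 (rule 60): 001011000
Gen 15 (rule 89): 100011111
Gen 16 (rule 60): 110010000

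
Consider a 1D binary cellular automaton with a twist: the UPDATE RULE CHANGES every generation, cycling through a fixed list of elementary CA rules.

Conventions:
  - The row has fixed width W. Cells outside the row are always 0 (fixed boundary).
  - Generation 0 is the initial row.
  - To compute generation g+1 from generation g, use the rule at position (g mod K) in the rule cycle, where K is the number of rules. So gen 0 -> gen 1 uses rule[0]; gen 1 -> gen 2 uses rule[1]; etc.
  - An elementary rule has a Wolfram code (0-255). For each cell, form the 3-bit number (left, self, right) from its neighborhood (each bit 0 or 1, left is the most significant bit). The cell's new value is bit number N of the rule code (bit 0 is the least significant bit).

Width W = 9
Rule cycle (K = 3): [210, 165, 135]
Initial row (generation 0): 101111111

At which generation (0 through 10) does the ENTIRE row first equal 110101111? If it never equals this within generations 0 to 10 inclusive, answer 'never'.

Gen 0: 101111111
Gen 1 (rule 210): 000111111
Gen 2 (rule 165): 110011110
Gen 3 (rule 135): 000101100
Gen 4 (rule 210): 001000110
Gen 5 (rule 165): 101010000
Gen 6 (rule 135): 101010111
Gen 7 (rule 210): 000000011
Gen 8 (rule 165): 111111000
Gen 9 (rule 135): 011110011
Gen 10 (rule 210): 101111101

Answer: never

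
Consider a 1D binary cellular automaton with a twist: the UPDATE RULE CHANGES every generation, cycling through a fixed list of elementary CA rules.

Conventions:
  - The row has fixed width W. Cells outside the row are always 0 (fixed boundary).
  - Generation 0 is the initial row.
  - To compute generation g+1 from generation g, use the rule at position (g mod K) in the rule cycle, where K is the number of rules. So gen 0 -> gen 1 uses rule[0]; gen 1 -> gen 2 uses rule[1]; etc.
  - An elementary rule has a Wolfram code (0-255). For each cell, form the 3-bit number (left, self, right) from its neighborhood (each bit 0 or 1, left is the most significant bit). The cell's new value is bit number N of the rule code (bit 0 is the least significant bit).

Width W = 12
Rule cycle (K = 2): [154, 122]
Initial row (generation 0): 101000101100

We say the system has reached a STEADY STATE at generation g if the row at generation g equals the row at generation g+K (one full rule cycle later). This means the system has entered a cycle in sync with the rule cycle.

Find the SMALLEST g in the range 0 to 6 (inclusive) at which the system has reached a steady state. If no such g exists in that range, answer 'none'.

Answer: none

Derivation:
Gen 0: 101000101100
Gen 1 (rule 154): 000101001010
Gen 2 (rule 122): 001010110101
Gen 3 (rule 154): 010000100000
Gen 4 (rule 122): 101001010000
Gen 5 (rule 154): 000110001000
Gen 6 (rule 122): 001111010100
Gen 7 (rule 154): 011110000010
Gen 8 (rule 122): 110011000101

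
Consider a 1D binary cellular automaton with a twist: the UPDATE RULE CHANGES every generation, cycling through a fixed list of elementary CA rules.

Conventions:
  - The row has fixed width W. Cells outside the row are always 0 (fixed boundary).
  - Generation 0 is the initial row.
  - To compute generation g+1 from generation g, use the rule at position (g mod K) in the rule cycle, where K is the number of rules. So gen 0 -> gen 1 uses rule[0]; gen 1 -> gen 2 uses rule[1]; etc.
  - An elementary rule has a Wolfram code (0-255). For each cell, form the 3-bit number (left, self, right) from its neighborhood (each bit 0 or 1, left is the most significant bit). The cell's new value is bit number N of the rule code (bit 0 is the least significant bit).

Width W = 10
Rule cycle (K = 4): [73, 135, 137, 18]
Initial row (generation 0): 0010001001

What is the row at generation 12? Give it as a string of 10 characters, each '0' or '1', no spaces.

Gen 0: 0010001001
Gen 1 (rule 73): 1000100000
Gen 2 (rule 135): 1011101111
Gen 3 (rule 137): 0011001110
Gen 4 (rule 18): 0100110001
Gen 5 (rule 73): 0000110100
Gen 6 (rule 135): 1111000101
Gen 7 (rule 137): 1110010000
Gen 8 (rule 18): 0001101000
Gen 9 (rule 73): 1101100011
Gen 10 (rule 135): 0000001100
Gen 11 (rule 137): 1111101001
Gen 12 (rule 18): 0000000110

Answer: 0000000110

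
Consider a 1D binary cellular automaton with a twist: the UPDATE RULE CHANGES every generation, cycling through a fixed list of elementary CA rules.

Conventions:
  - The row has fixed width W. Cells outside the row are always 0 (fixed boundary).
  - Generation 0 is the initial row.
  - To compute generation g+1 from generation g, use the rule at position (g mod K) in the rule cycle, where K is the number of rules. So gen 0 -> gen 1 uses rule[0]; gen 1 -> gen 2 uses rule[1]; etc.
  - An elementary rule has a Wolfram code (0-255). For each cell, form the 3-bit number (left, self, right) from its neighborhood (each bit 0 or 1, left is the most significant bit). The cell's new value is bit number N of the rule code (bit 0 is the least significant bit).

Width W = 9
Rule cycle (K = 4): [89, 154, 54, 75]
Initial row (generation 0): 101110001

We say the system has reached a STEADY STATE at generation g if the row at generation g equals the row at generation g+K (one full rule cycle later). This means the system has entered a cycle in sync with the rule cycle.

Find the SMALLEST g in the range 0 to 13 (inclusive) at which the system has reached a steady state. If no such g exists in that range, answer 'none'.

Gen 0: 101110001
Gen 1 (rule 89): 001011100
Gen 2 (rule 154): 010011010
Gen 3 (rule 54): 111100111
Gen 4 (rule 75): 100101101
Gen 5 (rule 89): 010001100
Gen 6 (rule 154): 101011010
Gen 7 (rule 54): 111100111
Gen 8 (rule 75): 100101101
Gen 9 (rule 89): 010001100
Gen 10 (rule 154): 101011010
Gen 11 (rule 54): 111100111
Gen 12 (rule 75): 100101101
Gen 13 (rule 89): 010001100
Gen 14 (rule 154): 101011010
Gen 15 (rule 54): 111100111
Gen 16 (rule 75): 100101101
Gen 17 (rule 89): 010001100

Answer: 3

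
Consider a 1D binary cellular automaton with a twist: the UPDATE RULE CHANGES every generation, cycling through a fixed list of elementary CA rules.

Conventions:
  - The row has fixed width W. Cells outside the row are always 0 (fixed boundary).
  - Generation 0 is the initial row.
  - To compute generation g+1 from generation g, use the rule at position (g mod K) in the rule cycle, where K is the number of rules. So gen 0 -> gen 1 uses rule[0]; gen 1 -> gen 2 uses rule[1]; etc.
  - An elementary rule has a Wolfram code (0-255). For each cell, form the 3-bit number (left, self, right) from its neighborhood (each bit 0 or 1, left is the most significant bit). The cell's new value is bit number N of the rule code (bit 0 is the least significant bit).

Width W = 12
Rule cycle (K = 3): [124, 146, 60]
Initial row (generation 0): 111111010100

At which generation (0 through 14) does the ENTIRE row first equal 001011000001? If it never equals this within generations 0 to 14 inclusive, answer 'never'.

Answer: 13

Derivation:
Gen 0: 111111010100
Gen 1 (rule 124): 100001111110
Gen 2 (rule 146): 010010111101
Gen 3 (rule 60): 011011100011
Gen 4 (rule 124): 011110110011
Gen 5 (rule 146): 101100001100
Gen 6 (rule 60): 111010001010
Gen 7 (rule 124): 101111001111
Gen 8 (rule 146): 000110110110
Gen 9 (rule 60): 000101101101
Gen 10 (rule 124): 000111111111
Gen 11 (rule 146): 001011111110
Gen 12 (rule 60): 001110000001
Gen 13 (rule 124): 001011000001
Gen 14 (rule 146): 010000100010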